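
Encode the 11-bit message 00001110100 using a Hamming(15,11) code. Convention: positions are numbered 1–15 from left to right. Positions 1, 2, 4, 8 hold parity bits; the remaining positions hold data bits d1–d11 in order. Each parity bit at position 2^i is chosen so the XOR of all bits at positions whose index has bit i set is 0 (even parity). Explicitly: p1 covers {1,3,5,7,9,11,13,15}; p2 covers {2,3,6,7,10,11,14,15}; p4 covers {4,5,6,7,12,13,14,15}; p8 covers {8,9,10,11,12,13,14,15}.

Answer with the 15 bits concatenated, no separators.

100100001110100

Place data at non-parity positions: p1 p2 0 p4 0 0 0 p8 1 1 1 0 1 0 0
p1 (pos 1,3,5,7,9,11,13,15): XOR of data positions = 0⊕0⊕0⊕1⊕1⊕1⊕0 = 1
p2 (pos 2,3,6,7,10,11,14,15): XOR of data positions = 0⊕0⊕0⊕1⊕1⊕0⊕0 = 0
p4 (pos 4,5,6,7,12,13,14,15): XOR of data positions = 0⊕0⊕0⊕0⊕1⊕0⊕0 = 1
p8 (pos 8,9,10,11,12,13,14,15): XOR of data positions = 1⊕1⊕1⊕0⊕1⊕0⊕0 = 0
Codeword: 100100001110100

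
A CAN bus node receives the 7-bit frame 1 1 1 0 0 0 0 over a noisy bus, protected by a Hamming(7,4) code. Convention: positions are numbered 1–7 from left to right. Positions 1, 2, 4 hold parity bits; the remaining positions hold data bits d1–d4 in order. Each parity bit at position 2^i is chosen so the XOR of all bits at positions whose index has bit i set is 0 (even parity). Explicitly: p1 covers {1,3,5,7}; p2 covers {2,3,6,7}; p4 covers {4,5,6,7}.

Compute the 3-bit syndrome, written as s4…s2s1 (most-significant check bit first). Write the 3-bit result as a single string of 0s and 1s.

s1 (pos 1,3,5,7): 1⊕1⊕0⊕0 = 0
s2 (pos 2,3,6,7): 1⊕1⊕0⊕0 = 0
s4 (pos 4,5,6,7): 0⊕0⊕0⊕0 = 0
Syndrome s4…s1 = 000 → no error.

000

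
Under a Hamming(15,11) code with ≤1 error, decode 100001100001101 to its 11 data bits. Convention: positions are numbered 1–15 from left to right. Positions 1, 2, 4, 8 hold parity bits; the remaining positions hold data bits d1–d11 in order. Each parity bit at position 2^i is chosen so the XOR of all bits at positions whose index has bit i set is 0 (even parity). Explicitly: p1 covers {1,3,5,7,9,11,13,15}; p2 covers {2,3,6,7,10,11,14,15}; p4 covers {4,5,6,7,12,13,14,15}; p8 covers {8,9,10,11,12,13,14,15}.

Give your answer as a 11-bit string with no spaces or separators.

00110001111

s1 (pos 1,3,5,7,9,11,13,15): 1⊕0⊕0⊕1⊕0⊕0⊕1⊕1 = 0
s2 (pos 2,3,6,7,10,11,14,15): 0⊕0⊕1⊕1⊕0⊕0⊕0⊕1 = 1
s4 (pos 4,5,6,7,12,13,14,15): 0⊕0⊕1⊕1⊕1⊕1⊕0⊕1 = 1
s8 (pos 8,9,10,11,12,13,14,15): 0⊕0⊕0⊕0⊕1⊕1⊕0⊕1 = 1
Syndrome s8…s1 = 1110 → error at position 14.
Flip position 14: 100001100001101 → 100001100001111
Read data bits from positions 3,5,6,7,9,10,11,12,13,14,15: 00110001111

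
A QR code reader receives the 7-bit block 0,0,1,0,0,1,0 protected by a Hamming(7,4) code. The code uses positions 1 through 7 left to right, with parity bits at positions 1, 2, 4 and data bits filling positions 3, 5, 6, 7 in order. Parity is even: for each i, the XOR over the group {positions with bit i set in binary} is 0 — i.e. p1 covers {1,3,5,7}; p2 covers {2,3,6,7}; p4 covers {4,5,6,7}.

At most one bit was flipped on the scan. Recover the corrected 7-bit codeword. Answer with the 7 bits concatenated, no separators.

s1 (pos 1,3,5,7): 0⊕1⊕0⊕0 = 1
s2 (pos 2,3,6,7): 0⊕1⊕1⊕0 = 0
s4 (pos 4,5,6,7): 0⊕0⊕1⊕0 = 1
Syndrome s4…s1 = 101 → error at position 5.
Flip position 5: 0010010 → 0010110

0010110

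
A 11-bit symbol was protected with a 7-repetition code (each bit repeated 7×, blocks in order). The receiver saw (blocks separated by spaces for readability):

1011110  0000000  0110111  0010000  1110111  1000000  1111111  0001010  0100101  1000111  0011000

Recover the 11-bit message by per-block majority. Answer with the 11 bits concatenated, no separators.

Block 1 (1011110): 5 ones → 1
Block 2 (0000000): 0 ones → 0
Block 3 (0110111): 5 ones → 1
Block 4 (0010000): 1 one → 0
Block 5 (1110111): 6 ones → 1
Block 6 (1000000): 1 one → 0
Block 7 (1111111): 7 ones → 1
Block 8 (0001010): 2 ones → 0
Block 9 (0100101): 3 ones → 0
Block 10 (1000111): 4 ones → 1
Block 11 (0011000): 2 ones → 0

10101010010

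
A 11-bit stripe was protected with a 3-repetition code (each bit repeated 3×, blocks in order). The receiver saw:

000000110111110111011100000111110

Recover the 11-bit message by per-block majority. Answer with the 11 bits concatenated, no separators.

Block 1 (000): 0 ones → 0
Block 2 (000): 0 ones → 0
Block 3 (110): 2 ones → 1
Block 4 (111): 3 ones → 1
Block 5 (110): 2 ones → 1
Block 6 (111): 3 ones → 1
Block 7 (011): 2 ones → 1
Block 8 (100): 1 one → 0
Block 9 (000): 0 ones → 0
Block 10 (111): 3 ones → 1
Block 11 (110): 2 ones → 1

00111110011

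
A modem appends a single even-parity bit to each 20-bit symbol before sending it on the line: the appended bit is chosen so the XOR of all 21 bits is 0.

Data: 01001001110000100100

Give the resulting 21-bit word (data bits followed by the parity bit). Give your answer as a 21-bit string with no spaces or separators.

010010011100001001001

XOR of the 20 data bits: 0⊕1⊕0⊕0⊕1⊕0⊕0⊕1⊕1⊕1⊕0⊕0⊕0⊕0⊕1⊕0⊕0⊕1⊕0⊕0 = 1
Parity bit = 1 (so all 21 bits XOR to 0).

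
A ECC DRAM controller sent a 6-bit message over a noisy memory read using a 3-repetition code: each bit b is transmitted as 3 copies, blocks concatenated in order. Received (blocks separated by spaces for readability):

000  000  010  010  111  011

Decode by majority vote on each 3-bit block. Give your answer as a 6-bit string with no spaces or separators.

Block 1 (000): 0 ones → 0
Block 2 (000): 0 ones → 0
Block 3 (010): 1 one → 0
Block 4 (010): 1 one → 0
Block 5 (111): 3 ones → 1
Block 6 (011): 2 ones → 1

000011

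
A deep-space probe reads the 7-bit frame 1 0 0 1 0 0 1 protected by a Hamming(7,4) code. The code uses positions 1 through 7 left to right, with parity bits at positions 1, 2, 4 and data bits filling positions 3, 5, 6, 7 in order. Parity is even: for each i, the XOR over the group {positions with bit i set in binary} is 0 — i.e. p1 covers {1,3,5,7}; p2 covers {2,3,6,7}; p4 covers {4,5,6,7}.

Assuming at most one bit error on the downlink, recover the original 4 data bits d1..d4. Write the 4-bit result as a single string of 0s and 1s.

s1 (pos 1,3,5,7): 1⊕0⊕0⊕1 = 0
s2 (pos 2,3,6,7): 0⊕0⊕0⊕1 = 1
s4 (pos 4,5,6,7): 1⊕0⊕0⊕1 = 0
Syndrome s4…s1 = 010 → error at position 2.
Flip position 2: 1001001 → 1101001
Read data bits from positions 3,5,6,7: 0001

0001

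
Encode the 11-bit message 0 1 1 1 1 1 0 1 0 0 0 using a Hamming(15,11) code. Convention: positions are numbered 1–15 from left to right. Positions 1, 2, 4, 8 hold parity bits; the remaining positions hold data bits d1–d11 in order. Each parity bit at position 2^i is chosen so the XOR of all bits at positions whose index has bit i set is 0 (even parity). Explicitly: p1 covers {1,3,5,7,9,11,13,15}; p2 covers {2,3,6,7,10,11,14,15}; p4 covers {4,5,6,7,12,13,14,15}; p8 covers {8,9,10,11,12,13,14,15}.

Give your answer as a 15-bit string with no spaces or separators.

110011111101000

Place data at non-parity positions: p1 p2 0 p4 1 1 1 p8 1 1 0 1 0 0 0
p1 (pos 1,3,5,7,9,11,13,15): XOR of data positions = 0⊕1⊕1⊕1⊕0⊕0⊕0 = 1
p2 (pos 2,3,6,7,10,11,14,15): XOR of data positions = 0⊕1⊕1⊕1⊕0⊕0⊕0 = 1
p4 (pos 4,5,6,7,12,13,14,15): XOR of data positions = 1⊕1⊕1⊕1⊕0⊕0⊕0 = 0
p8 (pos 8,9,10,11,12,13,14,15): XOR of data positions = 1⊕1⊕0⊕1⊕0⊕0⊕0 = 1
Codeword: 110011111101000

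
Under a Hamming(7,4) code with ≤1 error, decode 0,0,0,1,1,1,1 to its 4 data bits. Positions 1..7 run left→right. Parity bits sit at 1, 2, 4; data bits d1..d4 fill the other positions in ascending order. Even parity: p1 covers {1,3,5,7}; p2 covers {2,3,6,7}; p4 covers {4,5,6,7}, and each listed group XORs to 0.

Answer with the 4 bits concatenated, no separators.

0111

s1 (pos 1,3,5,7): 0⊕0⊕1⊕1 = 0
s2 (pos 2,3,6,7): 0⊕0⊕1⊕1 = 0
s4 (pos 4,5,6,7): 1⊕1⊕1⊕1 = 0
Syndrome s4…s1 = 000 → no error.
Read data bits from positions 3,5,6,7: 0111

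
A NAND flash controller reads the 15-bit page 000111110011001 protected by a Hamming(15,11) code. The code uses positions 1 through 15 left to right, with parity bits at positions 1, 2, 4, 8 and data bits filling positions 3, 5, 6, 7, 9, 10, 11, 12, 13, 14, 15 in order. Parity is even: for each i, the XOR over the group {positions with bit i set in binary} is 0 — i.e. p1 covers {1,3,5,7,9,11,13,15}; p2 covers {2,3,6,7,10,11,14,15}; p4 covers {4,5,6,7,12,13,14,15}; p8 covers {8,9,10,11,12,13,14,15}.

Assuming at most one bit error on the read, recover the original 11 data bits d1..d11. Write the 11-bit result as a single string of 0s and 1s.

s1 (pos 1,3,5,7,9,11,13,15): 0⊕0⊕1⊕1⊕0⊕1⊕0⊕1 = 0
s2 (pos 2,3,6,7,10,11,14,15): 0⊕0⊕1⊕1⊕0⊕1⊕0⊕1 = 0
s4 (pos 4,5,6,7,12,13,14,15): 1⊕1⊕1⊕1⊕1⊕0⊕0⊕1 = 0
s8 (pos 8,9,10,11,12,13,14,15): 1⊕0⊕0⊕1⊕1⊕0⊕0⊕1 = 0
Syndrome s8…s1 = 0000 → no error.
Read data bits from positions 3,5,6,7,9,10,11,12,13,14,15: 01110011001

01110011001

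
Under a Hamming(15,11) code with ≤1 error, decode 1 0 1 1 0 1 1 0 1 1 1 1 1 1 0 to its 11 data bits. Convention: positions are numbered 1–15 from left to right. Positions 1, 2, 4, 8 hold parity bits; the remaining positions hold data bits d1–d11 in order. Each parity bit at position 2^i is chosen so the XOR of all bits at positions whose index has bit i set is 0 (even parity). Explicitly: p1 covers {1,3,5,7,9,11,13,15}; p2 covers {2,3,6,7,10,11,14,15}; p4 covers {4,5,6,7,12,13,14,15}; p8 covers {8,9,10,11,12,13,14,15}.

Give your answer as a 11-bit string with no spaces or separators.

s1 (pos 1,3,5,7,9,11,13,15): 1⊕1⊕0⊕1⊕1⊕1⊕1⊕0 = 0
s2 (pos 2,3,6,7,10,11,14,15): 0⊕1⊕1⊕1⊕1⊕1⊕1⊕0 = 0
s4 (pos 4,5,6,7,12,13,14,15): 1⊕0⊕1⊕1⊕1⊕1⊕1⊕0 = 0
s8 (pos 8,9,10,11,12,13,14,15): 0⊕1⊕1⊕1⊕1⊕1⊕1⊕0 = 0
Syndrome s8…s1 = 0000 → no error.
Read data bits from positions 3,5,6,7,9,10,11,12,13,14,15: 10111111110

10111111110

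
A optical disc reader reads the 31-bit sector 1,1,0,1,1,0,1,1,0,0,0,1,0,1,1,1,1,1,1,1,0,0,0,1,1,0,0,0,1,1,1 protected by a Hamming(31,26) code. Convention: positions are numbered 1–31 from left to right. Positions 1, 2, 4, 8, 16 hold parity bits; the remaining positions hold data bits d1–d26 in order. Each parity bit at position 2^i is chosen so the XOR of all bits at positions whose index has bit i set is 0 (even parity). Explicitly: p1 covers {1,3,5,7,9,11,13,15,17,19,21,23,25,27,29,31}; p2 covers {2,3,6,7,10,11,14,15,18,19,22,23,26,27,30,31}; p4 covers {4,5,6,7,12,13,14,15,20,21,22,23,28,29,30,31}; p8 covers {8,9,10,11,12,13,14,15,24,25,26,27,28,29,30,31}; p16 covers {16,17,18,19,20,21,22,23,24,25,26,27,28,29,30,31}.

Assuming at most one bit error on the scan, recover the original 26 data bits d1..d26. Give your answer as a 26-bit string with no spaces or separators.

s1 (pos 1,3,5,7,9,11,13,15,17,19,21,23,25,27,29,31): 1⊕0⊕1⊕1⊕0⊕0⊕0⊕1⊕1⊕1⊕0⊕0⊕1⊕0⊕1⊕1 = 1
s2 (pos 2,3,6,7,10,11,14,15,18,19,22,23,26,27,30,31): 1⊕0⊕0⊕1⊕0⊕0⊕1⊕1⊕1⊕1⊕0⊕0⊕0⊕0⊕1⊕1 = 0
s4 (pos 4,5,6,7,12,13,14,15,20,21,22,23,28,29,30,31): 1⊕1⊕0⊕1⊕1⊕0⊕1⊕1⊕1⊕0⊕0⊕0⊕0⊕1⊕1⊕1 = 0
s8 (pos 8,9,10,11,12,13,14,15,24,25,26,27,28,29,30,31): 1⊕0⊕0⊕0⊕1⊕0⊕1⊕1⊕1⊕1⊕0⊕0⊕0⊕1⊕1⊕1 = 1
s16 (pos 16,17,18,19,20,21,22,23,24,25,26,27,28,29,30,31): 1⊕1⊕1⊕1⊕1⊕0⊕0⊕0⊕1⊕1⊕0⊕0⊕0⊕1⊕1⊕1 = 0
Syndrome s16…s1 = 01001 → error at position 9.
Flip position 9: 1101101100010111111100011000111 → 1101101110010111111100011000111
Read data bits from positions 3,5,6,7,9,10,11,12,13,14,15,17,18,19,20,21,22,23,24,25,26,27,28,29,30,31: 01011001011111100011000111

01011001011111100011000111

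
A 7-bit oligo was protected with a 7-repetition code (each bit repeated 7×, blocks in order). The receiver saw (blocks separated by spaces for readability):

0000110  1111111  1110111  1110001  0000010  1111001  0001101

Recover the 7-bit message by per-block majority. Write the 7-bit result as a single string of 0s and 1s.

0111010

Block 1 (0000110): 2 ones → 0
Block 2 (1111111): 7 ones → 1
Block 3 (1110111): 6 ones → 1
Block 4 (1110001): 4 ones → 1
Block 5 (0000010): 1 one → 0
Block 6 (1111001): 5 ones → 1
Block 7 (0001101): 3 ones → 0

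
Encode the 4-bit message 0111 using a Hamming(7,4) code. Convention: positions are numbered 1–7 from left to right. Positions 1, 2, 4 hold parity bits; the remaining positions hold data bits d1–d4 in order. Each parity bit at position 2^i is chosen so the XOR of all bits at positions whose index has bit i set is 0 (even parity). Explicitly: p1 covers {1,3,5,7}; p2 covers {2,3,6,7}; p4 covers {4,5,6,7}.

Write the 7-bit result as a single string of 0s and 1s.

0001111

Place data at non-parity positions: p1 p2 0 p4 1 1 1
p1 (pos 1,3,5,7): XOR of data positions = 0⊕1⊕1 = 0
p2 (pos 2,3,6,7): XOR of data positions = 0⊕1⊕1 = 0
p4 (pos 4,5,6,7): XOR of data positions = 1⊕1⊕1 = 1
Codeword: 0001111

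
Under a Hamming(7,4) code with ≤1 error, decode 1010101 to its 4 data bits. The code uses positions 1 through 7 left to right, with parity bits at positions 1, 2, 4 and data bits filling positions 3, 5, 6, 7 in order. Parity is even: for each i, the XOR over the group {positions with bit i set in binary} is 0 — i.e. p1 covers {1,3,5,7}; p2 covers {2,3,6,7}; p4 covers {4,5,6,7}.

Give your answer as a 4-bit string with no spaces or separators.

1101

s1 (pos 1,3,5,7): 1⊕1⊕1⊕1 = 0
s2 (pos 2,3,6,7): 0⊕1⊕0⊕1 = 0
s4 (pos 4,5,6,7): 0⊕1⊕0⊕1 = 0
Syndrome s4…s1 = 000 → no error.
Read data bits from positions 3,5,6,7: 1101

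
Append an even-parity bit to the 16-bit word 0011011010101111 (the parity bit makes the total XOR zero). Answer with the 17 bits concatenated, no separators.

00110110101011110

XOR of the 16 data bits: 0⊕0⊕1⊕1⊕0⊕1⊕1⊕0⊕1⊕0⊕1⊕0⊕1⊕1⊕1⊕1 = 0
Parity bit = 0 (so all 17 bits XOR to 0).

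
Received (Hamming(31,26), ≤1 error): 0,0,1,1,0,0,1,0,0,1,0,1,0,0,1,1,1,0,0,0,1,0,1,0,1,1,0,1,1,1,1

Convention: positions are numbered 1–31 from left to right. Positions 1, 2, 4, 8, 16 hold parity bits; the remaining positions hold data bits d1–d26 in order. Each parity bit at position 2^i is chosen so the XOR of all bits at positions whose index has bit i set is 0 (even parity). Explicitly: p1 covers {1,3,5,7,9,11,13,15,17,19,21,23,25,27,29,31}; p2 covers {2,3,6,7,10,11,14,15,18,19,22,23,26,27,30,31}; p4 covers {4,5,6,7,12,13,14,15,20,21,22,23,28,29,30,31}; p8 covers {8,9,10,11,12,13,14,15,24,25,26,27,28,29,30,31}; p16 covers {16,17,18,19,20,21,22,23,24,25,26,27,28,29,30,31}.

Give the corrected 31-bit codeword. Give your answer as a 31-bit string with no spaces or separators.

0011001011010011100010101101111

s1 (pos 1,3,5,7,9,11,13,15,17,19,21,23,25,27,29,31): 0⊕1⊕0⊕1⊕0⊕0⊕0⊕1⊕1⊕0⊕1⊕1⊕1⊕0⊕1⊕1 = 1
s2 (pos 2,3,6,7,10,11,14,15,18,19,22,23,26,27,30,31): 0⊕1⊕0⊕1⊕1⊕0⊕0⊕1⊕0⊕0⊕0⊕1⊕1⊕0⊕1⊕1 = 0
s4 (pos 4,5,6,7,12,13,14,15,20,21,22,23,28,29,30,31): 1⊕0⊕0⊕1⊕1⊕0⊕0⊕1⊕0⊕1⊕0⊕1⊕1⊕1⊕1⊕1 = 0
s8 (pos 8,9,10,11,12,13,14,15,24,25,26,27,28,29,30,31): 0⊕0⊕1⊕0⊕1⊕0⊕0⊕1⊕0⊕1⊕1⊕0⊕1⊕1⊕1⊕1 = 1
s16 (pos 16,17,18,19,20,21,22,23,24,25,26,27,28,29,30,31): 1⊕1⊕0⊕0⊕0⊕1⊕0⊕1⊕0⊕1⊕1⊕0⊕1⊕1⊕1⊕1 = 0
Syndrome s16…s1 = 01001 → error at position 9.
Flip position 9: 0011001001010011100010101101111 → 0011001011010011100010101101111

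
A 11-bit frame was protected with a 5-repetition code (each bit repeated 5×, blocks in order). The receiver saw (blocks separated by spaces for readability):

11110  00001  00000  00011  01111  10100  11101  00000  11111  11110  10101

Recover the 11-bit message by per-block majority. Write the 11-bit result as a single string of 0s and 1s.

10001010111

Block 1 (11110): 4 ones → 1
Block 2 (00001): 1 one → 0
Block 3 (00000): 0 ones → 0
Block 4 (00011): 2 ones → 0
Block 5 (01111): 4 ones → 1
Block 6 (10100): 2 ones → 0
Block 7 (11101): 4 ones → 1
Block 8 (00000): 0 ones → 0
Block 9 (11111): 5 ones → 1
Block 10 (11110): 4 ones → 1
Block 11 (10101): 3 ones → 1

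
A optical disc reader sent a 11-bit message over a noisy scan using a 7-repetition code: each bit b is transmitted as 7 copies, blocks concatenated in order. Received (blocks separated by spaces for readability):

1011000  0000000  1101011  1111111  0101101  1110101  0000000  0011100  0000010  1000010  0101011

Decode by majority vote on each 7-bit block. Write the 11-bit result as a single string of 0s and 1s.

Block 1 (1011000): 3 ones → 0
Block 2 (0000000): 0 ones → 0
Block 3 (1101011): 5 ones → 1
Block 4 (1111111): 7 ones → 1
Block 5 (0101101): 4 ones → 1
Block 6 (1110101): 5 ones → 1
Block 7 (0000000): 0 ones → 0
Block 8 (0011100): 3 ones → 0
Block 9 (0000010): 1 one → 0
Block 10 (1000010): 2 ones → 0
Block 11 (0101011): 4 ones → 1

00111100001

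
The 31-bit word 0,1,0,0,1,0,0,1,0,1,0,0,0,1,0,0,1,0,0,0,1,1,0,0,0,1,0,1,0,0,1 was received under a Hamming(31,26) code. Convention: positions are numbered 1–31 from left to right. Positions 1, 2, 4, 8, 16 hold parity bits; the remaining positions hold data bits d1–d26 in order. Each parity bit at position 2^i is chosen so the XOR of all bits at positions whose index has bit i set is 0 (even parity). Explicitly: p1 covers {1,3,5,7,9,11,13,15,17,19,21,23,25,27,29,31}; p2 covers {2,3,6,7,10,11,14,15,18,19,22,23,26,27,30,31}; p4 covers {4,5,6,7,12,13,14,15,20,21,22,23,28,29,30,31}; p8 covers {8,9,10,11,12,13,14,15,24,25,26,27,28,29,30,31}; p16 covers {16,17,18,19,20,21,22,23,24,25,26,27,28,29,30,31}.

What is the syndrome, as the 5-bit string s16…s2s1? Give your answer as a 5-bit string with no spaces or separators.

00000

s1 (pos 1,3,5,7,9,11,13,15,17,19,21,23,25,27,29,31): 0⊕0⊕1⊕0⊕0⊕0⊕0⊕0⊕1⊕0⊕1⊕0⊕0⊕0⊕0⊕1 = 0
s2 (pos 2,3,6,7,10,11,14,15,18,19,22,23,26,27,30,31): 1⊕0⊕0⊕0⊕1⊕0⊕1⊕0⊕0⊕0⊕1⊕0⊕1⊕0⊕0⊕1 = 0
s4 (pos 4,5,6,7,12,13,14,15,20,21,22,23,28,29,30,31): 0⊕1⊕0⊕0⊕0⊕0⊕1⊕0⊕0⊕1⊕1⊕0⊕1⊕0⊕0⊕1 = 0
s8 (pos 8,9,10,11,12,13,14,15,24,25,26,27,28,29,30,31): 1⊕0⊕1⊕0⊕0⊕0⊕1⊕0⊕0⊕0⊕1⊕0⊕1⊕0⊕0⊕1 = 0
s16 (pos 16,17,18,19,20,21,22,23,24,25,26,27,28,29,30,31): 0⊕1⊕0⊕0⊕0⊕1⊕1⊕0⊕0⊕0⊕1⊕0⊕1⊕0⊕0⊕1 = 0
Syndrome s16…s1 = 00000 → no error.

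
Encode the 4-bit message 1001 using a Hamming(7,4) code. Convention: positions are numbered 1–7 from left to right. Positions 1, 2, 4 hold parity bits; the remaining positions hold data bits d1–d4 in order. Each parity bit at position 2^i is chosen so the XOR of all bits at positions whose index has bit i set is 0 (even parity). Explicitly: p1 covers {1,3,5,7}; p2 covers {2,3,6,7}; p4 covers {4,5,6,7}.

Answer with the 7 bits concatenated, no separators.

Place data at non-parity positions: p1 p2 1 p4 0 0 1
p1 (pos 1,3,5,7): XOR of data positions = 1⊕0⊕1 = 0
p2 (pos 2,3,6,7): XOR of data positions = 1⊕0⊕1 = 0
p4 (pos 4,5,6,7): XOR of data positions = 0⊕0⊕1 = 1
Codeword: 0011001

0011001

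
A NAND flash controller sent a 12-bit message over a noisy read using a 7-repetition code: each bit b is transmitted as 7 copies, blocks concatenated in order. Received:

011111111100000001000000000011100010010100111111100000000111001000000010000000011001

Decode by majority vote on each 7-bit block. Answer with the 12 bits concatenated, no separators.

100010101000

Block 1 (0111111): 6 ones → 1
Block 2 (1110000): 3 ones → 0
Block 3 (0001000): 1 one → 0
Block 4 (0000000): 0 ones → 0
Block 5 (1110001): 4 ones → 1
Block 6 (0010100): 2 ones → 0
Block 7 (1111111): 7 ones → 1
Block 8 (0000000): 0 ones → 0
Block 9 (0111001): 4 ones → 1
Block 10 (0000000): 0 ones → 0
Block 11 (1000000): 1 one → 0
Block 12 (0011001): 3 ones → 0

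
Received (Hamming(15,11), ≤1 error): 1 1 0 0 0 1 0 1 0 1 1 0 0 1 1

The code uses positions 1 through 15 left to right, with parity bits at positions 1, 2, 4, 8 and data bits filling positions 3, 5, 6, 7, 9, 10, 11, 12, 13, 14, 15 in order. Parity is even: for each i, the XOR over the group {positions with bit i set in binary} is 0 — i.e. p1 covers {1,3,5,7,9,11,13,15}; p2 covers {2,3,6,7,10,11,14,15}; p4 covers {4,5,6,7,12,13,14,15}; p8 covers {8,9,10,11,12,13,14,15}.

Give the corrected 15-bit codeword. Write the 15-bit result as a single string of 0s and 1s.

110001010110111

s1 (pos 1,3,5,7,9,11,13,15): 1⊕0⊕0⊕0⊕0⊕1⊕0⊕1 = 1
s2 (pos 2,3,6,7,10,11,14,15): 1⊕0⊕1⊕0⊕1⊕1⊕1⊕1 = 0
s4 (pos 4,5,6,7,12,13,14,15): 0⊕0⊕1⊕0⊕0⊕0⊕1⊕1 = 1
s8 (pos 8,9,10,11,12,13,14,15): 1⊕0⊕1⊕1⊕0⊕0⊕1⊕1 = 1
Syndrome s8…s1 = 1101 → error at position 13.
Flip position 13: 110001010110011 → 110001010110111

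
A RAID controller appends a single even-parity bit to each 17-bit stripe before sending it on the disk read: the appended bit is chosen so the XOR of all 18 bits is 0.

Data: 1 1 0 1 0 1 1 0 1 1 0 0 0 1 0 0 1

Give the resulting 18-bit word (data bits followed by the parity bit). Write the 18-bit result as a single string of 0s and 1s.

110101101100010011

XOR of the 17 data bits: 1⊕1⊕0⊕1⊕0⊕1⊕1⊕0⊕1⊕1⊕0⊕0⊕0⊕1⊕0⊕0⊕1 = 1
Parity bit = 1 (so all 18 bits XOR to 0).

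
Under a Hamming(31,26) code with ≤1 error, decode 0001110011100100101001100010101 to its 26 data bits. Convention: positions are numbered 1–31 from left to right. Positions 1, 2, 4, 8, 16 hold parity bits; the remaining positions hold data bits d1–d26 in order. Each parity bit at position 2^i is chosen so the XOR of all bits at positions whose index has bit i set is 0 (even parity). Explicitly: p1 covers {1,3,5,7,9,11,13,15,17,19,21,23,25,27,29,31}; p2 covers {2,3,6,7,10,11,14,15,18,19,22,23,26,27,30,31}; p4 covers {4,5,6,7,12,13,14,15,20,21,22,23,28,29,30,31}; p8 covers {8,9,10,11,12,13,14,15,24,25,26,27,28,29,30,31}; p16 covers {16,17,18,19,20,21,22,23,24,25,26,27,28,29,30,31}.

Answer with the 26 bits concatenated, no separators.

s1 (pos 1,3,5,7,9,11,13,15,17,19,21,23,25,27,29,31): 0⊕0⊕1⊕0⊕1⊕1⊕0⊕0⊕1⊕1⊕0⊕1⊕0⊕1⊕1⊕1 = 1
s2 (pos 2,3,6,7,10,11,14,15,18,19,22,23,26,27,30,31): 0⊕0⊕1⊕0⊕1⊕1⊕1⊕0⊕0⊕1⊕1⊕1⊕0⊕1⊕0⊕1 = 1
s4 (pos 4,5,6,7,12,13,14,15,20,21,22,23,28,29,30,31): 1⊕1⊕1⊕0⊕0⊕0⊕1⊕0⊕0⊕0⊕1⊕1⊕0⊕1⊕0⊕1 = 0
s8 (pos 8,9,10,11,12,13,14,15,24,25,26,27,28,29,30,31): 0⊕1⊕1⊕1⊕0⊕0⊕1⊕0⊕0⊕0⊕0⊕1⊕0⊕1⊕0⊕1 = 1
s16 (pos 16,17,18,19,20,21,22,23,24,25,26,27,28,29,30,31): 0⊕1⊕0⊕1⊕0⊕0⊕1⊕1⊕0⊕0⊕0⊕1⊕0⊕1⊕0⊕1 = 1
Syndrome s16…s1 = 11011 → error at position 27.
Flip position 27: 0001110011100100101001100010101 → 0001110011100100101001100000101
Read data bits from positions 3,5,6,7,9,10,11,12,13,14,15,17,18,19,20,21,22,23,24,25,26,27,28,29,30,31: 01101110010101001100000101

01101110010101001100000101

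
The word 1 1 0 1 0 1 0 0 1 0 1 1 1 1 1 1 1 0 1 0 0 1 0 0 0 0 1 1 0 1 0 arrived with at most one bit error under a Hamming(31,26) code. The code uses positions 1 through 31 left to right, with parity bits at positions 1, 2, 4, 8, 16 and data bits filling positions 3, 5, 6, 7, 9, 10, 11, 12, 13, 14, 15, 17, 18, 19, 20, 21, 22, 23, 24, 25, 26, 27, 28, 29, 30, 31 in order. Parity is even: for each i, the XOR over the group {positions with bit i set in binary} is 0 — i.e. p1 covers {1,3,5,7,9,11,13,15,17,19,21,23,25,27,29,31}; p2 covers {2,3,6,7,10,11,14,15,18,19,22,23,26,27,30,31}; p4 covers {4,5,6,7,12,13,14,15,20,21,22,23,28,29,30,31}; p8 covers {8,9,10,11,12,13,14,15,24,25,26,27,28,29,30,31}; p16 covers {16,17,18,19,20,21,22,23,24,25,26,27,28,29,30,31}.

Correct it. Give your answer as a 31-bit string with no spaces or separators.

s1 (pos 1,3,5,7,9,11,13,15,17,19,21,23,25,27,29,31): 1⊕0⊕0⊕0⊕1⊕1⊕1⊕1⊕1⊕1⊕0⊕0⊕0⊕1⊕0⊕0 = 0
s2 (pos 2,3,6,7,10,11,14,15,18,19,22,23,26,27,30,31): 1⊕0⊕1⊕0⊕0⊕1⊕1⊕1⊕0⊕1⊕1⊕0⊕0⊕1⊕1⊕0 = 1
s4 (pos 4,5,6,7,12,13,14,15,20,21,22,23,28,29,30,31): 1⊕0⊕1⊕0⊕1⊕1⊕1⊕1⊕0⊕0⊕1⊕0⊕1⊕0⊕1⊕0 = 1
s8 (pos 8,9,10,11,12,13,14,15,24,25,26,27,28,29,30,31): 0⊕1⊕0⊕1⊕1⊕1⊕1⊕1⊕0⊕0⊕0⊕1⊕1⊕0⊕1⊕0 = 1
s16 (pos 16,17,18,19,20,21,22,23,24,25,26,27,28,29,30,31): 1⊕1⊕0⊕1⊕0⊕0⊕1⊕0⊕0⊕0⊕0⊕1⊕1⊕0⊕1⊕0 = 1
Syndrome s16…s1 = 11110 → error at position 30.
Flip position 30: 1101010010111111101001000011010 → 1101010010111111101001000011000

1101010010111111101001000011000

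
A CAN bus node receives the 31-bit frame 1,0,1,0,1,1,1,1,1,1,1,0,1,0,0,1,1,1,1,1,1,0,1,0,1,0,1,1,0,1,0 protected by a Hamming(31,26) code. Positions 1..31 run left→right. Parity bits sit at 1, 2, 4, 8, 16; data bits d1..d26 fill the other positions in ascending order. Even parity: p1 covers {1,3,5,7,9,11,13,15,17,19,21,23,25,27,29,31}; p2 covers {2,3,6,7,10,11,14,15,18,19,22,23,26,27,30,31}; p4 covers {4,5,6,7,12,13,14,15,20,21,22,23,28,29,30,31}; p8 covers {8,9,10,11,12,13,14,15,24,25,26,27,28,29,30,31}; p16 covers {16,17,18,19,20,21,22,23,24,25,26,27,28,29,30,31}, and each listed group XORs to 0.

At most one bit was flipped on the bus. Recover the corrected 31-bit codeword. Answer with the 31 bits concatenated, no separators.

s1 (pos 1,3,5,7,9,11,13,15,17,19,21,23,25,27,29,31): 1⊕1⊕1⊕1⊕1⊕1⊕1⊕0⊕1⊕1⊕1⊕1⊕1⊕1⊕0⊕0 = 1
s2 (pos 2,3,6,7,10,11,14,15,18,19,22,23,26,27,30,31): 0⊕1⊕1⊕1⊕1⊕1⊕0⊕0⊕1⊕1⊕0⊕1⊕0⊕1⊕1⊕0 = 0
s4 (pos 4,5,6,7,12,13,14,15,20,21,22,23,28,29,30,31): 0⊕1⊕1⊕1⊕0⊕1⊕0⊕0⊕1⊕1⊕0⊕1⊕1⊕0⊕1⊕0 = 1
s8 (pos 8,9,10,11,12,13,14,15,24,25,26,27,28,29,30,31): 1⊕1⊕1⊕1⊕0⊕1⊕0⊕0⊕0⊕1⊕0⊕1⊕1⊕0⊕1⊕0 = 1
s16 (pos 16,17,18,19,20,21,22,23,24,25,26,27,28,29,30,31): 1⊕1⊕1⊕1⊕1⊕1⊕0⊕1⊕0⊕1⊕0⊕1⊕1⊕0⊕1⊕0 = 1
Syndrome s16…s1 = 11101 → error at position 29.
Flip position 29: 1010111111101001111110101011010 → 1010111111101001111110101011110

1010111111101001111110101011110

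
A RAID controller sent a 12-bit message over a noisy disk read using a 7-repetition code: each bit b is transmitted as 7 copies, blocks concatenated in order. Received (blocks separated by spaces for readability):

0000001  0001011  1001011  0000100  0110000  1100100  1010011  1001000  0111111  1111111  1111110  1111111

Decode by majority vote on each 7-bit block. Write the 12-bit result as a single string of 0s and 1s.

Block 1 (0000001): 1 one → 0
Block 2 (0001011): 3 ones → 0
Block 3 (1001011): 4 ones → 1
Block 4 (0000100): 1 one → 0
Block 5 (0110000): 2 ones → 0
Block 6 (1100100): 3 ones → 0
Block 7 (1010011): 4 ones → 1
Block 8 (1001000): 2 ones → 0
Block 9 (0111111): 6 ones → 1
Block 10 (1111111): 7 ones → 1
Block 11 (1111110): 6 ones → 1
Block 12 (1111111): 7 ones → 1

001000101111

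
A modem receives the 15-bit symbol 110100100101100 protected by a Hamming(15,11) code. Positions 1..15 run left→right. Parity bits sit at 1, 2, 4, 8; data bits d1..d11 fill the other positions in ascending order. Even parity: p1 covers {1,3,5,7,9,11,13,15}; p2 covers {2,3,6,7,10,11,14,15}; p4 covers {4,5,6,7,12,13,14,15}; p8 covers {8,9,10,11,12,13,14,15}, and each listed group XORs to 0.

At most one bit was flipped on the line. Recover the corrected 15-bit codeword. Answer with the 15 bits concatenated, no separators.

110100100111100

s1 (pos 1,3,5,7,9,11,13,15): 1⊕0⊕0⊕1⊕0⊕0⊕1⊕0 = 1
s2 (pos 2,3,6,7,10,11,14,15): 1⊕0⊕0⊕1⊕1⊕0⊕0⊕0 = 1
s4 (pos 4,5,6,7,12,13,14,15): 1⊕0⊕0⊕1⊕1⊕1⊕0⊕0 = 0
s8 (pos 8,9,10,11,12,13,14,15): 0⊕0⊕1⊕0⊕1⊕1⊕0⊕0 = 1
Syndrome s8…s1 = 1011 → error at position 11.
Flip position 11: 110100100101100 → 110100100111100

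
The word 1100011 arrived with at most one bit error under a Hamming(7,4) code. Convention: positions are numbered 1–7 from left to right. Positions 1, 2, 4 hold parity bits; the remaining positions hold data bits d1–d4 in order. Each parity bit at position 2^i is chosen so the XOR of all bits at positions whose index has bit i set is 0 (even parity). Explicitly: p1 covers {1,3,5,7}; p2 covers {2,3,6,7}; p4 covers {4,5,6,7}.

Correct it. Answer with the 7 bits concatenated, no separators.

1000011

s1 (pos 1,3,5,7): 1⊕0⊕0⊕1 = 0
s2 (pos 2,3,6,7): 1⊕0⊕1⊕1 = 1
s4 (pos 4,5,6,7): 0⊕0⊕1⊕1 = 0
Syndrome s4…s1 = 010 → error at position 2.
Flip position 2: 1100011 → 1000011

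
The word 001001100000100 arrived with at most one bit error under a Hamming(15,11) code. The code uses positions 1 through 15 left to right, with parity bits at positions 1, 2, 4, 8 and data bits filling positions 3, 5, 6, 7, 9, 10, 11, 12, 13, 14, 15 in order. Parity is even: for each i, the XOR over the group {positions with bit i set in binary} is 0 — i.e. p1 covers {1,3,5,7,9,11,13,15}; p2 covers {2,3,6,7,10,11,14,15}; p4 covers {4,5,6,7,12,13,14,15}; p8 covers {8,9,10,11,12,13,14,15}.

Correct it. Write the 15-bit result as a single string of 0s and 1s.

001001100000101

s1 (pos 1,3,5,7,9,11,13,15): 0⊕1⊕0⊕1⊕0⊕0⊕1⊕0 = 1
s2 (pos 2,3,6,7,10,11,14,15): 0⊕1⊕1⊕1⊕0⊕0⊕0⊕0 = 1
s4 (pos 4,5,6,7,12,13,14,15): 0⊕0⊕1⊕1⊕0⊕1⊕0⊕0 = 1
s8 (pos 8,9,10,11,12,13,14,15): 0⊕0⊕0⊕0⊕0⊕1⊕0⊕0 = 1
Syndrome s8…s1 = 1111 → error at position 15.
Flip position 15: 001001100000100 → 001001100000101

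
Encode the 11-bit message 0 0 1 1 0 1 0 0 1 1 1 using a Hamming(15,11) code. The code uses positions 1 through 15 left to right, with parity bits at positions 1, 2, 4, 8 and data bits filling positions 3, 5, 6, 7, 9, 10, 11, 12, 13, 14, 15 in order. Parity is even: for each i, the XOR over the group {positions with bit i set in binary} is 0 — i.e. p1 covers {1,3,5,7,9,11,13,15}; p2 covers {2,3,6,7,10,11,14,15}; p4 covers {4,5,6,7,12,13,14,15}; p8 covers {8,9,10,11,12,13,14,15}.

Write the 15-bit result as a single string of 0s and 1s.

Place data at non-parity positions: p1 p2 0 p4 0 1 1 p8 0 1 0 0 1 1 1
p1 (pos 1,3,5,7,9,11,13,15): XOR of data positions = 0⊕0⊕1⊕0⊕0⊕1⊕1 = 1
p2 (pos 2,3,6,7,10,11,14,15): XOR of data positions = 0⊕1⊕1⊕1⊕0⊕1⊕1 = 1
p4 (pos 4,5,6,7,12,13,14,15): XOR of data positions = 0⊕1⊕1⊕0⊕1⊕1⊕1 = 1
p8 (pos 8,9,10,11,12,13,14,15): XOR of data positions = 0⊕1⊕0⊕0⊕1⊕1⊕1 = 0
Codeword: 110101100100111

110101100100111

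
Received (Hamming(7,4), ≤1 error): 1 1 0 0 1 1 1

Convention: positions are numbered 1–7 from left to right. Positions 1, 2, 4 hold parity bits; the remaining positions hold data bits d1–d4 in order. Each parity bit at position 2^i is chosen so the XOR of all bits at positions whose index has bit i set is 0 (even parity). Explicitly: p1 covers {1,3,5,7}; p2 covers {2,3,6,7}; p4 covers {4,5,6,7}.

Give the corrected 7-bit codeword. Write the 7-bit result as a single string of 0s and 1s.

1100110

s1 (pos 1,3,5,7): 1⊕0⊕1⊕1 = 1
s2 (pos 2,3,6,7): 1⊕0⊕1⊕1 = 1
s4 (pos 4,5,6,7): 0⊕1⊕1⊕1 = 1
Syndrome s4…s1 = 111 → error at position 7.
Flip position 7: 1100111 → 1100110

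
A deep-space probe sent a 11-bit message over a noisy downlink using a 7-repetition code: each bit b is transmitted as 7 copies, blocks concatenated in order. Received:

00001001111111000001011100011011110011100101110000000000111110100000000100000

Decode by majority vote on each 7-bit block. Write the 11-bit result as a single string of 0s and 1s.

01011100100

Block 1 (0000100): 1 one → 0
Block 2 (1111111): 7 ones → 1
Block 3 (0000010): 1 one → 0
Block 4 (1110001): 4 ones → 1
Block 5 (1011110): 5 ones → 1
Block 6 (0111001): 4 ones → 1
Block 7 (0111000): 3 ones → 0
Block 8 (0000000): 0 ones → 0
Block 9 (1111101): 6 ones → 1
Block 10 (0000000): 0 ones → 0
Block 11 (0100000): 1 one → 0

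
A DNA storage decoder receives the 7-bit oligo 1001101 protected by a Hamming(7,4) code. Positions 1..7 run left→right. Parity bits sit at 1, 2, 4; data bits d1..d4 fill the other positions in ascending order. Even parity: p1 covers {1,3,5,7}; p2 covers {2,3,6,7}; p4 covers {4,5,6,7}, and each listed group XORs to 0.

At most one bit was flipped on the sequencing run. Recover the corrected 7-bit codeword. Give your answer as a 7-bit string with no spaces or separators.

s1 (pos 1,3,5,7): 1⊕0⊕1⊕1 = 1
s2 (pos 2,3,6,7): 0⊕0⊕0⊕1 = 1
s4 (pos 4,5,6,7): 1⊕1⊕0⊕1 = 1
Syndrome s4…s1 = 111 → error at position 7.
Flip position 7: 1001101 → 1001100

1001100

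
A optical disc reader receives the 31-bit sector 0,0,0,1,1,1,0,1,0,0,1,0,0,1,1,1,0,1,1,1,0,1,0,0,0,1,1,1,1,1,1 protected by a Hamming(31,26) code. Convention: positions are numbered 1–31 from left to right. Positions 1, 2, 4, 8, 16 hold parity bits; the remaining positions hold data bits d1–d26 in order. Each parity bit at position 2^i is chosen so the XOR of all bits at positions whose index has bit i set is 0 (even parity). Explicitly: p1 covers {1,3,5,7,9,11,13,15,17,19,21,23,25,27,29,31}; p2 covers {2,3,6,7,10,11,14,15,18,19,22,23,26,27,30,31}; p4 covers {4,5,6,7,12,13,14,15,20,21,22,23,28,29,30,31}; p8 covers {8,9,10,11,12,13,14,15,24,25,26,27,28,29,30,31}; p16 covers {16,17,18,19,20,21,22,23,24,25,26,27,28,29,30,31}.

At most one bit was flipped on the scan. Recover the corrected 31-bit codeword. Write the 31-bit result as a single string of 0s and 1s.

s1 (pos 1,3,5,7,9,11,13,15,17,19,21,23,25,27,29,31): 0⊕0⊕1⊕0⊕0⊕1⊕0⊕1⊕0⊕1⊕0⊕0⊕0⊕1⊕1⊕1 = 1
s2 (pos 2,3,6,7,10,11,14,15,18,19,22,23,26,27,30,31): 0⊕0⊕1⊕0⊕0⊕1⊕1⊕1⊕1⊕1⊕1⊕0⊕1⊕1⊕1⊕1 = 1
s4 (pos 4,5,6,7,12,13,14,15,20,21,22,23,28,29,30,31): 1⊕1⊕1⊕0⊕0⊕0⊕1⊕1⊕1⊕0⊕1⊕0⊕1⊕1⊕1⊕1 = 1
s8 (pos 8,9,10,11,12,13,14,15,24,25,26,27,28,29,30,31): 1⊕0⊕0⊕1⊕0⊕0⊕1⊕1⊕0⊕0⊕1⊕1⊕1⊕1⊕1⊕1 = 0
s16 (pos 16,17,18,19,20,21,22,23,24,25,26,27,28,29,30,31): 1⊕0⊕1⊕1⊕1⊕0⊕1⊕0⊕0⊕0⊕1⊕1⊕1⊕1⊕1⊕1 = 1
Syndrome s16…s1 = 10111 → error at position 23.
Flip position 23: 0001110100100111011101000111111 → 0001110100100111011101100111111

0001110100100111011101100111111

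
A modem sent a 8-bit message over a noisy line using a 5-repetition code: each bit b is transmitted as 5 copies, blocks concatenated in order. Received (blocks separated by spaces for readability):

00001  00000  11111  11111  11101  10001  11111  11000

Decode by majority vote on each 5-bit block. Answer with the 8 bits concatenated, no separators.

00111010

Block 1 (00001): 1 one → 0
Block 2 (00000): 0 ones → 0
Block 3 (11111): 5 ones → 1
Block 4 (11111): 5 ones → 1
Block 5 (11101): 4 ones → 1
Block 6 (10001): 2 ones → 0
Block 7 (11111): 5 ones → 1
Block 8 (11000): 2 ones → 0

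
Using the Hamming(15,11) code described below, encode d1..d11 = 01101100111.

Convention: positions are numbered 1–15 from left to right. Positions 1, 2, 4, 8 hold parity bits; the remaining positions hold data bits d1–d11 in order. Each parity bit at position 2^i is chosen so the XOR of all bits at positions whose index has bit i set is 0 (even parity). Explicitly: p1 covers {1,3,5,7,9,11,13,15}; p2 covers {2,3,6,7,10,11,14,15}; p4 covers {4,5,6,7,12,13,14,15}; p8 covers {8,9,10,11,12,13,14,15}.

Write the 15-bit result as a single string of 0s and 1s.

000111011100111

Place data at non-parity positions: p1 p2 0 p4 1 1 0 p8 1 1 0 0 1 1 1
p1 (pos 1,3,5,7,9,11,13,15): XOR of data positions = 0⊕1⊕0⊕1⊕0⊕1⊕1 = 0
p2 (pos 2,3,6,7,10,11,14,15): XOR of data positions = 0⊕1⊕0⊕1⊕0⊕1⊕1 = 0
p4 (pos 4,5,6,7,12,13,14,15): XOR of data positions = 1⊕1⊕0⊕0⊕1⊕1⊕1 = 1
p8 (pos 8,9,10,11,12,13,14,15): XOR of data positions = 1⊕1⊕0⊕0⊕1⊕1⊕1 = 1
Codeword: 000111011100111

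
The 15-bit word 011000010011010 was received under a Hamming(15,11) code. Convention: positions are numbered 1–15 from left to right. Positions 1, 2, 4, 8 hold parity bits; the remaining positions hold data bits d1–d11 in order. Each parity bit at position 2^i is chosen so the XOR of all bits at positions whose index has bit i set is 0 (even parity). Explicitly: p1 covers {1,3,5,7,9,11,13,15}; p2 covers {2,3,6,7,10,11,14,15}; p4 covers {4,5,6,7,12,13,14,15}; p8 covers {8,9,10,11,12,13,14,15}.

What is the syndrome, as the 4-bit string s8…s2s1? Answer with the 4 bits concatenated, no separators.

0000

s1 (pos 1,3,5,7,9,11,13,15): 0⊕1⊕0⊕0⊕0⊕1⊕0⊕0 = 0
s2 (pos 2,3,6,7,10,11,14,15): 1⊕1⊕0⊕0⊕0⊕1⊕1⊕0 = 0
s4 (pos 4,5,6,7,12,13,14,15): 0⊕0⊕0⊕0⊕1⊕0⊕1⊕0 = 0
s8 (pos 8,9,10,11,12,13,14,15): 1⊕0⊕0⊕1⊕1⊕0⊕1⊕0 = 0
Syndrome s8…s1 = 0000 → no error.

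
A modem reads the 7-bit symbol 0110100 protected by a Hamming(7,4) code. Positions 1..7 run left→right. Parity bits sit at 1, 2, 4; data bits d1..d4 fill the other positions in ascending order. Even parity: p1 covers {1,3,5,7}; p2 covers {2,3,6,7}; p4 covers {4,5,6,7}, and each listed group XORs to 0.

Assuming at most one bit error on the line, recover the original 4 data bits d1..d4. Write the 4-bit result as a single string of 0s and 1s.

s1 (pos 1,3,5,7): 0⊕1⊕1⊕0 = 0
s2 (pos 2,3,6,7): 1⊕1⊕0⊕0 = 0
s4 (pos 4,5,6,7): 0⊕1⊕0⊕0 = 1
Syndrome s4…s1 = 100 → error at position 4.
Flip position 4: 0110100 → 0111100
Read data bits from positions 3,5,6,7: 1100

1100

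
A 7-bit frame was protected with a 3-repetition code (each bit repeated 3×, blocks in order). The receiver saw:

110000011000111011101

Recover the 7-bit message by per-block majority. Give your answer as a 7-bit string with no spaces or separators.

1010111

Block 1 (110): 2 ones → 1
Block 2 (000): 0 ones → 0
Block 3 (011): 2 ones → 1
Block 4 (000): 0 ones → 0
Block 5 (111): 3 ones → 1
Block 6 (011): 2 ones → 1
Block 7 (101): 2 ones → 1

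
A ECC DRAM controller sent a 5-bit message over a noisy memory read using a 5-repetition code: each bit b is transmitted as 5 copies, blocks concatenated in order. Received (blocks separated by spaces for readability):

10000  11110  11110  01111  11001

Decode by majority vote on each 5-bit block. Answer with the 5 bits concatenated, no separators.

Block 1 (10000): 1 one → 0
Block 2 (11110): 4 ones → 1
Block 3 (11110): 4 ones → 1
Block 4 (01111): 4 ones → 1
Block 5 (11001): 3 ones → 1

01111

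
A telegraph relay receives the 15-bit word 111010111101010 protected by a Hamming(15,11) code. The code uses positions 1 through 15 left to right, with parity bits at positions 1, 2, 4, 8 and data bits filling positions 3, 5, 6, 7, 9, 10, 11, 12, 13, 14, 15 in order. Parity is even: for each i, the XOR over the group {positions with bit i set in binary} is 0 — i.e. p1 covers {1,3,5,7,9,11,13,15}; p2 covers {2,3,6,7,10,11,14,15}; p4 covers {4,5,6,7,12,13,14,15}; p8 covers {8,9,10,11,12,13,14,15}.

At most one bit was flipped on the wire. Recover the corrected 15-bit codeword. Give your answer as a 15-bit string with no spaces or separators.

s1 (pos 1,3,5,7,9,11,13,15): 1⊕1⊕1⊕1⊕1⊕0⊕0⊕0 = 1
s2 (pos 2,3,6,7,10,11,14,15): 1⊕1⊕0⊕1⊕1⊕0⊕1⊕0 = 1
s4 (pos 4,5,6,7,12,13,14,15): 0⊕1⊕0⊕1⊕1⊕0⊕1⊕0 = 0
s8 (pos 8,9,10,11,12,13,14,15): 1⊕1⊕1⊕0⊕1⊕0⊕1⊕0 = 1
Syndrome s8…s1 = 1011 → error at position 11.
Flip position 11: 111010111101010 → 111010111111010

111010111111010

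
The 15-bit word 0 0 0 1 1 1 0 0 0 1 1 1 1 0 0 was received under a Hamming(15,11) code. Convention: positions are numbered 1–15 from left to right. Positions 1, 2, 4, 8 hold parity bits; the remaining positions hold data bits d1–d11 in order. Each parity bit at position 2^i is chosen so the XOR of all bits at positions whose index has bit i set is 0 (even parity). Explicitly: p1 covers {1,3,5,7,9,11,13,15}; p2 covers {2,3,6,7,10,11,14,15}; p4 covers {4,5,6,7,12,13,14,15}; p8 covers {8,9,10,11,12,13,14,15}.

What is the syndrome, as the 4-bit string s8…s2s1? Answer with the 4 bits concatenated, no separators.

s1 (pos 1,3,5,7,9,11,13,15): 0⊕0⊕1⊕0⊕0⊕1⊕1⊕0 = 1
s2 (pos 2,3,6,7,10,11,14,15): 0⊕0⊕1⊕0⊕1⊕1⊕0⊕0 = 1
s4 (pos 4,5,6,7,12,13,14,15): 1⊕1⊕1⊕0⊕1⊕1⊕0⊕0 = 1
s8 (pos 8,9,10,11,12,13,14,15): 0⊕0⊕1⊕1⊕1⊕1⊕0⊕0 = 0
Syndrome s8…s1 = 0111 → error at position 7.

0111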